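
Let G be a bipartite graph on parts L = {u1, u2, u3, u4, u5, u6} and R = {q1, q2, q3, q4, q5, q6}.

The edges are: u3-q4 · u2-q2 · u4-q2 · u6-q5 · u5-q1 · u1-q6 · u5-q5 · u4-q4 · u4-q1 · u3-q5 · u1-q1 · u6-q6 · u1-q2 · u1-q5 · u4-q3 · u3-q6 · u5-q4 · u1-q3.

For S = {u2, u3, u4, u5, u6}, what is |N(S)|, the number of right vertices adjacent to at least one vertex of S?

6

The union of neighbours of {u2, u3, u4, u5, u6} is {q1, q2, q3, q4, q5, q6}, which has 6 elements.
Since |N(S)| = 6 ≥ |S| = 5, Hall's condition holds for this subset.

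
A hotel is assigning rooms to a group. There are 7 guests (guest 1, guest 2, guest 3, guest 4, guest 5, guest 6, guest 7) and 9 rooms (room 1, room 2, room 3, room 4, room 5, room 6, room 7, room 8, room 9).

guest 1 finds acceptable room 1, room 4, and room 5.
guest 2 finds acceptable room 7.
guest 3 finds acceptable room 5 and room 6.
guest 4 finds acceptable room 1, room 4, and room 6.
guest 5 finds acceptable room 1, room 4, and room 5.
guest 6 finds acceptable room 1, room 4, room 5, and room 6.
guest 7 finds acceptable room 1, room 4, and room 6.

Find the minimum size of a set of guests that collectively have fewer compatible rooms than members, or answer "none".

5

Take S = {guest 1, guest 3, guest 4, guest 5, guest 6}. Its neighbourhood is {room 1, room 4, room 5, room 6}, so |N(S)| = 4 < |S| = 5.
Every subset of size less than 5 has at least as many neighbours as members, so 5 is the minimum.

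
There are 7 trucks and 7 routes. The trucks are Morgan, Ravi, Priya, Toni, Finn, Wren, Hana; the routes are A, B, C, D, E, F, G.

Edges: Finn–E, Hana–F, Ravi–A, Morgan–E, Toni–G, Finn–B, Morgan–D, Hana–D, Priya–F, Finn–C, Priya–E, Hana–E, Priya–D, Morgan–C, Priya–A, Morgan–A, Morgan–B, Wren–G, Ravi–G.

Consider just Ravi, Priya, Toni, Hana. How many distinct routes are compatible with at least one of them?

5

The union of neighbours of {Ravi, Priya, Toni, Hana} is {A, D, E, F, G}, which has 5 elements.
Since |N(S)| = 5 ≥ |S| = 4, Hall's condition holds for this subset.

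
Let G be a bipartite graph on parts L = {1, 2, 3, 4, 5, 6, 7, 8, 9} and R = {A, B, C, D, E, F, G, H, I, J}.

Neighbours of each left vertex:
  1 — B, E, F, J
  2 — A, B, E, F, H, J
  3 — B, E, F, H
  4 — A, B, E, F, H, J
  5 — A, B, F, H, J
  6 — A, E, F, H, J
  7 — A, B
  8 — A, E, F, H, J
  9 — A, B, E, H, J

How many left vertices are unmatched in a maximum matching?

3

For example, pair 1–F, 2–H, 3–B, 4–E, 5–A, 6–J.
The set {1, 2, 3, 4, 5, 6, 7, 8, 9} has only 6 neighbours ({A, B, E, F, H, J}), so by Hall's theorem at most 6 of the 9 left vertices can be matched.
That matches 6 of the 9, leaving 3 unmatched; no matching can do better.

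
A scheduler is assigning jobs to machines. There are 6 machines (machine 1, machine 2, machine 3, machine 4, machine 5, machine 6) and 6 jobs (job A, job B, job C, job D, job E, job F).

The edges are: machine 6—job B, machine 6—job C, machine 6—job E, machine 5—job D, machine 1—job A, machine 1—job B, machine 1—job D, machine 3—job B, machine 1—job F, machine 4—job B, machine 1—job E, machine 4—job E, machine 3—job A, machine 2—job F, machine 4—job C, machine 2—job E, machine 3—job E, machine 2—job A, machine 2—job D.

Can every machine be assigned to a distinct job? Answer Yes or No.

For example, pair machine 1→job B, machine 2→job F, machine 3→job A, machine 4→job C, machine 5→job D, machine 6→job E.
Every machine is matched, so this is a perfect matching.

Yes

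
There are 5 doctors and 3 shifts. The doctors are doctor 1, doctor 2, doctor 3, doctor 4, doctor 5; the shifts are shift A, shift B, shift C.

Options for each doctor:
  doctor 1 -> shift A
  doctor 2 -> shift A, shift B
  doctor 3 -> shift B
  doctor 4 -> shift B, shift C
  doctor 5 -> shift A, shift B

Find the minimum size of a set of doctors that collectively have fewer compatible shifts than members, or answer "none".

3

Take S = {doctor 1, doctor 2, doctor 3}. Its neighbourhood is {shift A, shift B}, so |N(S)| = 2 < |S| = 3.
Every subset of size less than 3 has at least as many neighbours as members, so 3 is the minimum.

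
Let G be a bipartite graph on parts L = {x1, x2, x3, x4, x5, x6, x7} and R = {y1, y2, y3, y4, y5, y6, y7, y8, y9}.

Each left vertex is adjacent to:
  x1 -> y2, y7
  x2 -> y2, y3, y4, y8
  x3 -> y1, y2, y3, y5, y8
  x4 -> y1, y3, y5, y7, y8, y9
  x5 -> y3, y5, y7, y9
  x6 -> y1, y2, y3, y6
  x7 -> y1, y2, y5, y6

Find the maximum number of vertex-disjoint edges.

7

One maximum matching: x1→y7, x2→y8, x3→y3, x4→y9, x5→y5, x6→y2, x7→y1.
This saturates every left vertex, so 7 is the maximum.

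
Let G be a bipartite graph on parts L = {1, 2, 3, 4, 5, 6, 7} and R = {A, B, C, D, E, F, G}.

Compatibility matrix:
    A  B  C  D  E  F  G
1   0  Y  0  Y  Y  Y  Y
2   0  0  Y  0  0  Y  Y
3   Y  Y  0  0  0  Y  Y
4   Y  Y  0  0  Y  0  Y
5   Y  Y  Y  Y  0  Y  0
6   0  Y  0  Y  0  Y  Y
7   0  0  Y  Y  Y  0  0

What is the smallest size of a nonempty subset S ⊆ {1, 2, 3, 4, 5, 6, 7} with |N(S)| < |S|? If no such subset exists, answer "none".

none

A matching saturating every left vertex exists, for instance 1→D, 2→C, 3→G, 4→B, 5→A, 6→F, 7→E.
By Hall's marriage theorem, this means |N(S)| ≥ |S| for every subset S, so no violating subset exists.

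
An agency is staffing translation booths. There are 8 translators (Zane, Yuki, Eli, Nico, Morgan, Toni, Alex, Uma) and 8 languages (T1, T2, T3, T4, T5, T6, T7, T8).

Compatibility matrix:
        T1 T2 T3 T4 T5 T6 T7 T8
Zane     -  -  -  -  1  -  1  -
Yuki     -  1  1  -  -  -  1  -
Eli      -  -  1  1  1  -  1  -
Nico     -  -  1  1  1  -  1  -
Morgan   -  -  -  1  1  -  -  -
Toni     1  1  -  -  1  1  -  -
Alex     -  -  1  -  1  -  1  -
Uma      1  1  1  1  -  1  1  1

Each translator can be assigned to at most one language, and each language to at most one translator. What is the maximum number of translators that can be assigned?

7

For example, pair Zane–T7, Yuki–T2, Eli–T3, Nico–T4, Morgan–T5, Toni–T1, Uma–T6.
The set {Zane, Eli, Nico, Morgan, Alex} has only 4 neighbours ({T3, T4, T5, T7}), so by Hall's theorem at most 7 of the 8 translators can be matched.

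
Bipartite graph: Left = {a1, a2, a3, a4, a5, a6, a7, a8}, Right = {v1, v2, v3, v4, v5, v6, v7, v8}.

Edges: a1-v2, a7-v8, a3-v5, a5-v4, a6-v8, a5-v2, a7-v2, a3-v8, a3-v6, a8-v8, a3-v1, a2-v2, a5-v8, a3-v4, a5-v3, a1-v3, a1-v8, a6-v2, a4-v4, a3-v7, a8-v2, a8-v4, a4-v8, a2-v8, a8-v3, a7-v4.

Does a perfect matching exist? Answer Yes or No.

The set {a1, a2, a4, a5, a6, a7, a8} has only 4 neighbours ({v2, v3, v4, v8}), so by Hall's theorem at most 5 of the 8 left vertices can be matched.
Hence no matching covers every left vertex.

No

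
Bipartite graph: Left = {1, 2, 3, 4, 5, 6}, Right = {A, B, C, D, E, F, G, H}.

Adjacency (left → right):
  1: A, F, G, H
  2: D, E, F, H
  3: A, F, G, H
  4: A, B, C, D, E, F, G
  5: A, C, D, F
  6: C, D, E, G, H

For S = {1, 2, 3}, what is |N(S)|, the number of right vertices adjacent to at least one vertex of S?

6

The union of neighbours of {1, 2, 3} is {A, D, E, F, G, H}, which has 6 elements.
Since |N(S)| = 6 ≥ |S| = 3, Hall's condition holds for this subset.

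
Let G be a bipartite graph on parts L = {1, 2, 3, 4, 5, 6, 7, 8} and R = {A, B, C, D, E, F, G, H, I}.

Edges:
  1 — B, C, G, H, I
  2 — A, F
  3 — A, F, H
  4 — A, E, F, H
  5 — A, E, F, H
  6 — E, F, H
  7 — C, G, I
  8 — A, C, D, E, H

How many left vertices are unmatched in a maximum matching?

1

A valid assignment of size 7: 1→G, 2→A, 3→F, 4→E, 5→H, 7→C, 8→D.
The set {2, 3, 4, 5, 6} has only 4 neighbours ({A, E, F, H}), so by Hall's theorem at most 7 of the 8 left vertices can be matched.
That matches 7 of the 8, leaving 1 unmatched; no matching can do better.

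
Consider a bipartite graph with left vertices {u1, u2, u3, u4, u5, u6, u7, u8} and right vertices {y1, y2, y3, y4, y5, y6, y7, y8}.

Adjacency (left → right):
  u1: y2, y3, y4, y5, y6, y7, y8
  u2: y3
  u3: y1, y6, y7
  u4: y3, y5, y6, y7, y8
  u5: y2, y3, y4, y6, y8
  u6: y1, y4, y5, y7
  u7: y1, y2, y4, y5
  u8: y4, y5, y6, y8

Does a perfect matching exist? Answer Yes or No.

For example, pair u1-y5, u2-y3, u3-y1, u4-y6, u5-y4, u6-y7, u7-y2, u8-y8.
All 8 left vertices are covered.

Yes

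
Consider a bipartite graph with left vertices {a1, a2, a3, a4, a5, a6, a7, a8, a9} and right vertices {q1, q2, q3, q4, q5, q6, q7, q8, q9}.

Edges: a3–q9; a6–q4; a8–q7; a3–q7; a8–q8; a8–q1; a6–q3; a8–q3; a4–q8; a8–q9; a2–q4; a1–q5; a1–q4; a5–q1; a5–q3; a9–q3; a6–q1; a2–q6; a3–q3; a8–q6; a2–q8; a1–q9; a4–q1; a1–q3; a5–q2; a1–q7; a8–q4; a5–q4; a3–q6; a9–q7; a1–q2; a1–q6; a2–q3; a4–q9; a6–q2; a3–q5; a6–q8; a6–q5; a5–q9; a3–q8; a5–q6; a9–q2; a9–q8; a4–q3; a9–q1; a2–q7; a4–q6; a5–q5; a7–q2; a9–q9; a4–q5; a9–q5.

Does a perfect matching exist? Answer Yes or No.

Yes

For example, pair a1→q3, a2→q7, a3→q8, a4→q1, a5→q5, a6→q4, a7→q2, a8→q6, a9→q9.
Every left vertex is matched, so this is a perfect matching.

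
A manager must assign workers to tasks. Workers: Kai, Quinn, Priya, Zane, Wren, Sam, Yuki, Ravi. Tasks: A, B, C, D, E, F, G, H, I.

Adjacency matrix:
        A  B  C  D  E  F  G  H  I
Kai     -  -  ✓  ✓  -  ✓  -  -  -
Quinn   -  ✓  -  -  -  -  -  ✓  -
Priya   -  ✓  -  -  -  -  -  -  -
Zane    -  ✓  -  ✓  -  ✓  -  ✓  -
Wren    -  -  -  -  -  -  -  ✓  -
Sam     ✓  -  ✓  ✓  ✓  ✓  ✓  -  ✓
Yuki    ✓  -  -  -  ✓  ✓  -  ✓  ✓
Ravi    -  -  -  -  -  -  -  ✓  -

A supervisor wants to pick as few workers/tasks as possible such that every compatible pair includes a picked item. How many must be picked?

6

The 6 edges Kai–C, Quinn–H, Priya–B, Zane–F, Sam–G, Yuki–A form a matching, so any vertex cover needs at least 6 vertices (one per matched edge).
Conversely {Kai, Zane, Sam, Yuki, B, H} meets every edge and has exactly 6 vertices, so 6 is optimal.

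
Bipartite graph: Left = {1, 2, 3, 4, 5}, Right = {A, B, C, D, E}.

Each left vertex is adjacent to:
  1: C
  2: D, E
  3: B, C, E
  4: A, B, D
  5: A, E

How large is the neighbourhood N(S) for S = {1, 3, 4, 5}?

The union of neighbours of {1, 3, 4, 5} is {A, B, C, D, E}, which has 5 elements.
Since |N(S)| = 5 ≥ |S| = 4, Hall's condition holds for this subset.

5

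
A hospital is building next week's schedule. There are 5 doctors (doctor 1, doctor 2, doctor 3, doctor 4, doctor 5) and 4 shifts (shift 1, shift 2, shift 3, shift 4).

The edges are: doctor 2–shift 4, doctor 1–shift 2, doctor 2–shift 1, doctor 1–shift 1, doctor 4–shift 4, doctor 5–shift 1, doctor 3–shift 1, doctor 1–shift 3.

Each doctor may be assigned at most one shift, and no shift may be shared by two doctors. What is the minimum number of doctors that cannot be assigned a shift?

2

One maximum matching: doctor 1→shift 2, doctor 2→shift 4, doctor 3→shift 1.
The set {doctor 2, doctor 3, doctor 4, doctor 5} has only 2 neighbours ({shift 1, shift 4}), so by Hall's theorem at most 3 of the 5 doctors can be matched.
That matches 3 of the 5, leaving 2 unmatched; no matching can do better.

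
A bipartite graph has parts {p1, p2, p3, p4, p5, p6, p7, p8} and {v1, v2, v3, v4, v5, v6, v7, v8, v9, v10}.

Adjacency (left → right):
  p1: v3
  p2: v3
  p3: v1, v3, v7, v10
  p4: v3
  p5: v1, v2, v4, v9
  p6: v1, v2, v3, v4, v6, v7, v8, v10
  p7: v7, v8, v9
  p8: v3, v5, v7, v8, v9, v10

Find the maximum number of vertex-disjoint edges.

6

For example, pair p1-v3, p3-v7, p5-v1, p6-v2, p7-v9, p8-v10.
The set {p1, p2, p4} has only 1 neighbour ({v3}), so by Hall's theorem at most 6 of the 8 left vertices can be matched.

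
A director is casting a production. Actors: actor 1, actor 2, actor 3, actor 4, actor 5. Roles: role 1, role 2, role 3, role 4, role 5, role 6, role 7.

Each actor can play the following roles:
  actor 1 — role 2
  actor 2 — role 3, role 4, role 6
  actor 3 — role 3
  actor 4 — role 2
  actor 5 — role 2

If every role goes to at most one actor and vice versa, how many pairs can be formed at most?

A valid assignment of size 3: actor 1→role 2, actor 2→role 6, actor 3→role 3.
The set {actor 1, actor 4, actor 5} has only 1 neighbour ({role 2}), so by Hall's theorem at most 3 of the 5 actors can be matched.

3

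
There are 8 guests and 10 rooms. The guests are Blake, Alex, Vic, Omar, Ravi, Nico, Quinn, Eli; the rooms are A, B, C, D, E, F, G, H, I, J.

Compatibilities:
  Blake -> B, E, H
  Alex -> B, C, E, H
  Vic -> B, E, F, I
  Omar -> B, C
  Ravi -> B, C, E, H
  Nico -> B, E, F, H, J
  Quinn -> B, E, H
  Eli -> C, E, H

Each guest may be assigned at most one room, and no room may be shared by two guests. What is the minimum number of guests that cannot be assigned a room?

One maximum matching: Blake-H, Alex-E, Vic-F, Omar-C, Ravi-B, Nico-J.
The set {Blake, Alex, Omar, Ravi, Quinn, Eli} has only 4 neighbours ({B, C, E, H}), so by Hall's theorem at most 6 of the 8 guests can be matched.
That matches 6 of the 8, leaving 2 unmatched; no matching can do better.

2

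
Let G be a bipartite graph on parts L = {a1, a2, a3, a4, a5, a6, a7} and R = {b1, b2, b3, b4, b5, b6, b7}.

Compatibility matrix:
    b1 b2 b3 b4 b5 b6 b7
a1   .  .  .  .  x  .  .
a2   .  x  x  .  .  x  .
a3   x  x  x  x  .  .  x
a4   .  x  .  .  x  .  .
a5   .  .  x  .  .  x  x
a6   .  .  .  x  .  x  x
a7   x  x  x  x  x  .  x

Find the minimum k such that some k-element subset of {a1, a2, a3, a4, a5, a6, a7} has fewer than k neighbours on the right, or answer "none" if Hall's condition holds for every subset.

A matching saturating every left vertex exists, for instance a1→b5, a2→b6, a3→b1, a4→b2, a5→b3, a6→b4, a7→b7.
By Hall's marriage theorem, this means |N(S)| ≥ |S| for every subset S, so no violating subset exists.

none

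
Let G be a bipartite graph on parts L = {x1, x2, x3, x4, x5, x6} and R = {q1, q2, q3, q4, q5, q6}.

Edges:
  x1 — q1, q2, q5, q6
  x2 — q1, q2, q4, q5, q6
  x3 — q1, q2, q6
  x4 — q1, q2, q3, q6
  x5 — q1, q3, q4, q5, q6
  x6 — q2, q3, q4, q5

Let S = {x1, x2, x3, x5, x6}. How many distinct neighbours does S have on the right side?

The union of neighbours of {x1, x2, x3, x5, x6} is {q1, q2, q3, q4, q5, q6}, which has 6 elements.
Since |N(S)| = 6 ≥ |S| = 5, Hall's condition holds for this subset.

6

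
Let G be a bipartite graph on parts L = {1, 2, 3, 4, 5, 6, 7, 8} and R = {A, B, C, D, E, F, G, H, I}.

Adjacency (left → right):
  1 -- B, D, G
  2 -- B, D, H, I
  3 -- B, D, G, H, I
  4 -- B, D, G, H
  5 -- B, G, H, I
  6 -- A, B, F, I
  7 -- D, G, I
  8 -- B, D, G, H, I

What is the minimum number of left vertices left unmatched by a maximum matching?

2

A valid assignment of size 6: 1–D, 2–H, 3–I, 4–G, 5–B, 6–F.
The set {1, 2, 3, 4, 5, 7, 8} has only 5 neighbours ({B, D, G, H, I}), so by Hall's theorem at most 6 of the 8 left vertices can be matched.
That matches 6 of the 8, leaving 2 unmatched; no matching can do better.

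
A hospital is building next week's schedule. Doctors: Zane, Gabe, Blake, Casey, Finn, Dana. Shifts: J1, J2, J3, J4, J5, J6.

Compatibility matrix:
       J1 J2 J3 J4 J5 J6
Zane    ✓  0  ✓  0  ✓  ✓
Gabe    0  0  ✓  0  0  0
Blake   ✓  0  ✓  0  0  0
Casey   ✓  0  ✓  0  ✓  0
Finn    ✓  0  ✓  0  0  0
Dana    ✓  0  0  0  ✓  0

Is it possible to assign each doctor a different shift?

No

The set {Gabe, Blake, Casey, Finn, Dana} has only 3 neighbours ({J1, J3, J5}), so by Hall's theorem at most 4 of the 6 doctors can be matched.
Hence no matching covers every doctor.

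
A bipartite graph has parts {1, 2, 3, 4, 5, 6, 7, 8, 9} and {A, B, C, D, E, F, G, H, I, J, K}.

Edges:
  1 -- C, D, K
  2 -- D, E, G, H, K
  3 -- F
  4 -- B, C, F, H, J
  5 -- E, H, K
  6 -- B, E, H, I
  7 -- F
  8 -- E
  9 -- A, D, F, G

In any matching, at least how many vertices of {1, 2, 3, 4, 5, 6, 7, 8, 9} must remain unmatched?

One maximum matching: 1→C, 2→G, 3→F, 4→J, 5→H, 6→B, 8→E, 9→D.
The set {3, 7} has only 1 neighbour ({F}), so by Hall's theorem at most 8 of the 9 left vertices can be matched.
That matches 8 of the 9, leaving 1 unmatched; no matching can do better.

1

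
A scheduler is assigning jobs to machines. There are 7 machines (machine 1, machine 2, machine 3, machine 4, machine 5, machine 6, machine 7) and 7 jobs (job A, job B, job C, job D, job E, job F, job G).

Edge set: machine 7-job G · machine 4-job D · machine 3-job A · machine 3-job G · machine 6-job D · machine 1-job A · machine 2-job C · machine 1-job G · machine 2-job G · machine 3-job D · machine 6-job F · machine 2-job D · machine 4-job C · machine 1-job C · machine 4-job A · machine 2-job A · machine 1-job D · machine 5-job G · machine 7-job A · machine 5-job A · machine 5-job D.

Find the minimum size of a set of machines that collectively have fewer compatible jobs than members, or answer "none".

5

Take S = {machine 1, machine 2, machine 3, machine 4, machine 5}. Its neighbourhood is {job A, job C, job D, job G}, so |N(S)| = 4 < |S| = 5.
Every subset of size less than 5 has at least as many neighbours as members, so 5 is the minimum.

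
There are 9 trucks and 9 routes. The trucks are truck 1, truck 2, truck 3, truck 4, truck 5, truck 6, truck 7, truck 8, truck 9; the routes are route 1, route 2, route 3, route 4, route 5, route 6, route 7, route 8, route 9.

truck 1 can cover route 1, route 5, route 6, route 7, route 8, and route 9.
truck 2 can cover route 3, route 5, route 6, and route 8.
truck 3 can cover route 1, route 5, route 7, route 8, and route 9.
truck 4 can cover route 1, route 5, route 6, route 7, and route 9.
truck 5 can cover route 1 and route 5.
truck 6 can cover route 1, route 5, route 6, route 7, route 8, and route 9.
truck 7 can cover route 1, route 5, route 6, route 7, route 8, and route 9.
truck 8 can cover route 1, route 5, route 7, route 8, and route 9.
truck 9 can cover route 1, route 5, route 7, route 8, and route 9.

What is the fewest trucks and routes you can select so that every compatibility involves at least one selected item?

7

{truck 2, route 1, route 5, route 6, route 7, route 8, route 9} is a vertex cover of size 7: every edge has an endpoint in this set.
No smaller cover exists because truck 1–route 1, truck 2–route 3, truck 3–route 7, truck 4–route 6, truck 5–route 5, truck 6–route 8, truck 7–route 9 is a matching of size 7, and a cover must include an endpoint of each of these disjoint edges (König's theorem).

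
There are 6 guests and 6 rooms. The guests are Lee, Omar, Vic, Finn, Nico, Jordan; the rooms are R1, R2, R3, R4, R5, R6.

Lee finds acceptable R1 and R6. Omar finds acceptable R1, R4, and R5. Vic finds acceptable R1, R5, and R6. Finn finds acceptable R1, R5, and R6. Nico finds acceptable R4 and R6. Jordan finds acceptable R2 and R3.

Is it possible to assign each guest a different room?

No

The set {Lee, Omar, Vic, Finn, Nico} has only 4 neighbours ({R1, R4, R5, R6}), so by Hall's theorem at most 5 of the 6 guests can be matched.
Hence no matching covers every guest.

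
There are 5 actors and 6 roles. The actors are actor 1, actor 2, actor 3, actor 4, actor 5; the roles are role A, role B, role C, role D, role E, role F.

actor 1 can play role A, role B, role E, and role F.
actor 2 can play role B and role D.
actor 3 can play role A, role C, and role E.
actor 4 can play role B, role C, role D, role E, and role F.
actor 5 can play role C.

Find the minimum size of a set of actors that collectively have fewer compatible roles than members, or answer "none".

none

A matching saturating every actor exists, for instance actor 1→role B, actor 2→role D, actor 3→role E, actor 4→role F, actor 5→role C.
By Hall's marriage theorem, this means |N(S)| ≥ |S| for every subset S, so no violating subset exists.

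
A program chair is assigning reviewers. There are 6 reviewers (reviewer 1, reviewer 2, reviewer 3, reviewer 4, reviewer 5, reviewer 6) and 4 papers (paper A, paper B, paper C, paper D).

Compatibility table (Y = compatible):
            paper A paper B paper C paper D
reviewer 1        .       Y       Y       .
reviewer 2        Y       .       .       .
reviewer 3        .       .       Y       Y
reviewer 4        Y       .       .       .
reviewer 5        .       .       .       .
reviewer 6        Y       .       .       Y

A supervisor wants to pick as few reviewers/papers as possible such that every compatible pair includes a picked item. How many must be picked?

4

{reviewer 1, reviewer 3, reviewer 6, paper A} is a vertex cover of size 4: every edge has an endpoint in this set.
No smaller cover exists because reviewer 1–paper B, reviewer 2–paper A, reviewer 3–paper C, reviewer 6–paper D is a matching of size 4, and a cover must include an endpoint of each of these disjoint edges (König's theorem).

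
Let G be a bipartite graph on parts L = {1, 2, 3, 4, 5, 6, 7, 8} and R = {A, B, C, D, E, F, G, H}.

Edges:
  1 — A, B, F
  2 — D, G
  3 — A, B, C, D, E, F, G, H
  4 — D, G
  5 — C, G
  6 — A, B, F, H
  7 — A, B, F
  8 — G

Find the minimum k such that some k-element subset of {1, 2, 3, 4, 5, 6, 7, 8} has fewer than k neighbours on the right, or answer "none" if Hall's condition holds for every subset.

3

Take S = {2, 4, 8}. Its neighbourhood is {D, G}, so |N(S)| = 2 < |S| = 3.
Every subset of size less than 3 has at least as many neighbours as members, so 3 is the minimum.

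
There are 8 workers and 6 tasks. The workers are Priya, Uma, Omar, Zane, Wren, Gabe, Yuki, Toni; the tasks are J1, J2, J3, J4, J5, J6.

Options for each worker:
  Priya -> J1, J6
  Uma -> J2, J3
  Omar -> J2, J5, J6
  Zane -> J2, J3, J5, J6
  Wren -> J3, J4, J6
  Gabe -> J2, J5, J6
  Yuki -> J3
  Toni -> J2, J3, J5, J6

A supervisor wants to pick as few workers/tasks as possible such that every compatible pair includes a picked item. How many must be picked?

6

A maximum matching has 6 edges (e.g. Priya–J1, Uma–J2, Omar–J5, Zane–J3, Wren–J4, Gabe–J6).
By König's theorem the minimum vertex cover has the same size. One such cover is {Priya, Wren, J2, J3, J5, J6}.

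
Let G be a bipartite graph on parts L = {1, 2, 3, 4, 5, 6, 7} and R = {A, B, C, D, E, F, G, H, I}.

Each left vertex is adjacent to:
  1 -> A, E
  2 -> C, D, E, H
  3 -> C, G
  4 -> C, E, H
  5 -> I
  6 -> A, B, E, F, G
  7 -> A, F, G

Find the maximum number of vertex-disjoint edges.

A valid assignment of size 7: 1→A, 2→E, 3→C, 4→H, 5→I, 6→G, 7→F.
This saturates every left vertex, so 7 is the maximum.

7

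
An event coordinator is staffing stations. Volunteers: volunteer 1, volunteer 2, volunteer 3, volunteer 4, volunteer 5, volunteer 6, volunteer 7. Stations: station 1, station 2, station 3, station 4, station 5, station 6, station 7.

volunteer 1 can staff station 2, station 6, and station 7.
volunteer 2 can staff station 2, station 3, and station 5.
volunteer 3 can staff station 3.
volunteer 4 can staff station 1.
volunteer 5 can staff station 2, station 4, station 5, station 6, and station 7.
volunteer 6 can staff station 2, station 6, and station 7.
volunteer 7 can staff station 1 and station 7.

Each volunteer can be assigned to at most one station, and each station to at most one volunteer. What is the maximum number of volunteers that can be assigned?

A valid assignment of size 7: volunteer 1-station 2, volunteer 2-station 5, volunteer 3-station 3, volunteer 4-station 1, volunteer 5-station 4, volunteer 6-station 6, volunteer 7-station 7.
This saturates every volunteer, so 7 is the maximum.

7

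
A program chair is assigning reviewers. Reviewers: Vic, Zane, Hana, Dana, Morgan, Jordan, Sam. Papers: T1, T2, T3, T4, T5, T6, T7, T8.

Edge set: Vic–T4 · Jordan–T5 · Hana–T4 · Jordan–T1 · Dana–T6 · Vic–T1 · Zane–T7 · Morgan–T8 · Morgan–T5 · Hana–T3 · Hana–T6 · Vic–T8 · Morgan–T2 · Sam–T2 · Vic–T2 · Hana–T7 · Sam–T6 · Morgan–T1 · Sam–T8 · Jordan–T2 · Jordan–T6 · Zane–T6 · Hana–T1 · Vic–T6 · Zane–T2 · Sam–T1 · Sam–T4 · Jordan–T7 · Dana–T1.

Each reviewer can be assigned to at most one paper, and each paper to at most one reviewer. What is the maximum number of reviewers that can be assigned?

One maximum matching: Vic–T8, Zane–T6, Hana–T7, Dana–T1, Morgan–T2, Jordan–T5, Sam–T4.
All 7 reviewers are matched, so no larger matching exists.

7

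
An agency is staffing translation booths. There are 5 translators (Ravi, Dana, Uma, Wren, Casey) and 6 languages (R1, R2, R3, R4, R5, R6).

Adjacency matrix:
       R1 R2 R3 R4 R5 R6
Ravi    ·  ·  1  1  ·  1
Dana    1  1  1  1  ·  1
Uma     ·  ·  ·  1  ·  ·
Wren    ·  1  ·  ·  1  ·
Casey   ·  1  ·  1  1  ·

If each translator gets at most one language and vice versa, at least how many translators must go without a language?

One maximum matching: Ravi-R6, Dana-R3, Uma-R4, Wren-R2, Casey-R5.
This saturates every translator, so 5 is the maximum.
That matches 5 of the 5, leaving 0 unmatched; no matching can do better.

0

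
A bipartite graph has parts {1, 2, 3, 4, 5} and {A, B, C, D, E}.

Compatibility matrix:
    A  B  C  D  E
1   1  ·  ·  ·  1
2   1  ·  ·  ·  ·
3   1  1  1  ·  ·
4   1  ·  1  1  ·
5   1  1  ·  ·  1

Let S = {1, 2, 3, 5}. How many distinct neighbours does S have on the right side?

The union of neighbours of {1, 2, 3, 5} is {A, B, C, E}, which has 4 elements.
Since |N(S)| = 4 ≥ |S| = 4, Hall's condition holds for this subset.

4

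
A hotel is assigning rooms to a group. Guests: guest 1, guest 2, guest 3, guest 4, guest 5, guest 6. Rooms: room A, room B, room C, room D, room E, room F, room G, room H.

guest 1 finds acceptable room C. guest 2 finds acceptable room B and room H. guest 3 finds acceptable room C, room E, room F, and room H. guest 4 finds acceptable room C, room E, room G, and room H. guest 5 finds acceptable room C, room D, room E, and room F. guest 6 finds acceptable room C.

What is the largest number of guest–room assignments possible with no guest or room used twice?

A valid assignment of size 5: guest 1–room C, guest 2–room H, guest 3–room F, guest 4–room G, guest 5–room D.
The set {guest 1, guest 6} has only 1 neighbour ({room C}), so by Hall's theorem at most 5 of the 6 guests can be matched.

5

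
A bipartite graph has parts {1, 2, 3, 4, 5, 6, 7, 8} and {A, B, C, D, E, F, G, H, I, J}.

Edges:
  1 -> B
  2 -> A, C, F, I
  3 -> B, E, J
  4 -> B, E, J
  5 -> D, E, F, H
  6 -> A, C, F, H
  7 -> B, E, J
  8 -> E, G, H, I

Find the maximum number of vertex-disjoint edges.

A valid assignment of size 7: 1→B, 2→I, 3→J, 4→E, 5→H, 6→F, 8→G.
The set {1, 3, 4, 7} has only 3 neighbours ({B, E, J}), so by Hall's theorem at most 7 of the 8 left vertices can be matched.

7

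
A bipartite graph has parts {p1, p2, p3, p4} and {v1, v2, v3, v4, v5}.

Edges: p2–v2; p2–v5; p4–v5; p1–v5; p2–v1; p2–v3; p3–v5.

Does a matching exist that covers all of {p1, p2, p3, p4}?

The set {p1, p3, p4} has only 1 neighbour ({v5}), so by Hall's theorem at most 2 of the 4 left vertices can be matched.
Hence no matching covers every left vertex.

No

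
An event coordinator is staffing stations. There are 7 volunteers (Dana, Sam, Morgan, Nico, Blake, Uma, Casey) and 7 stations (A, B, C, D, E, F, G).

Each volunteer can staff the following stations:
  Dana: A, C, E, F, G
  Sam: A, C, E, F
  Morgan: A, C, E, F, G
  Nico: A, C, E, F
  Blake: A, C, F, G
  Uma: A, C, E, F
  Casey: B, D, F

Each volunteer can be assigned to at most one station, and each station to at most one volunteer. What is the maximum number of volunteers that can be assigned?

6

One maximum matching: Dana-A, Sam-C, Morgan-G, Nico-E, Blake-F, Casey-B.
The set {Dana, Sam, Morgan, Nico, Blake, Uma} has only 5 neighbours ({A, C, E, F, G}), so by Hall's theorem at most 6 of the 7 volunteers can be matched.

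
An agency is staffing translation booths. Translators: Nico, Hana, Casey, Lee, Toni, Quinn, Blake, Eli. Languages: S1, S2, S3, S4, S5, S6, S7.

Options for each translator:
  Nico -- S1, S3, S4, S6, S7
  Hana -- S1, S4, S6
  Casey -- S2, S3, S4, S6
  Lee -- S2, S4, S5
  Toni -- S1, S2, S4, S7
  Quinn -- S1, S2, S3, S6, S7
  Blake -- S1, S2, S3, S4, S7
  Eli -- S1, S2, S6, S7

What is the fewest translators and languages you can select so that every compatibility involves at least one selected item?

{Lee, S1, S2, S3, S4, S6, S7} is a vertex cover of size 7: every edge has an endpoint in this set.
No smaller cover exists because Nico–S6, Hana–S1, Casey–S3, Lee–S5, Toni–S4, Quinn–S7, Blake–S2 is a matching of size 7, and a cover must include an endpoint of each of these disjoint edges (König's theorem).

7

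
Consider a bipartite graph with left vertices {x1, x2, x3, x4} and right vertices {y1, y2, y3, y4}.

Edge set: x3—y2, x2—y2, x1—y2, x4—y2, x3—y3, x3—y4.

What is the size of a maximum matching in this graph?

2

One maximum matching: x1–y2, x3–y3.
The set {x1, x2, x4} has only 1 neighbour ({y2}), so by Hall's theorem at most 2 of the 4 left vertices can be matched.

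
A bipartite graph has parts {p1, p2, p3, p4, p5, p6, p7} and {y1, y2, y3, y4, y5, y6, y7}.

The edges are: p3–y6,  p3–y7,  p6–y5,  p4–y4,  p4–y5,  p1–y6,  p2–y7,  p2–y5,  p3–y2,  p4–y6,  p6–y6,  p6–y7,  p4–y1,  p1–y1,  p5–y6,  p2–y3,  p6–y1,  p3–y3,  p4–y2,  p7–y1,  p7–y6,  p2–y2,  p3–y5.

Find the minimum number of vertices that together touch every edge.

{p2, p3, p4, p6, y1, y6} is a vertex cover of size 6: every edge has an endpoint in this set.
No smaller cover exists because p1–y1, p2–y2, p3–y3, p4–y4, p5–y6, p6–y7 is a matching of size 6, and a cover must include an endpoint of each of these disjoint edges (König's theorem).

6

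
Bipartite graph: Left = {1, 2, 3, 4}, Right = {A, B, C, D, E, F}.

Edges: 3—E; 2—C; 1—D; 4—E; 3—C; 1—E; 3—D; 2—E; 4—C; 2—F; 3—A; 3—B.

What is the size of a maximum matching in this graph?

4

For example, pair 1→D, 2→C, 3→A, 4→E.
All 4 left vertices are matched, so no larger matching exists.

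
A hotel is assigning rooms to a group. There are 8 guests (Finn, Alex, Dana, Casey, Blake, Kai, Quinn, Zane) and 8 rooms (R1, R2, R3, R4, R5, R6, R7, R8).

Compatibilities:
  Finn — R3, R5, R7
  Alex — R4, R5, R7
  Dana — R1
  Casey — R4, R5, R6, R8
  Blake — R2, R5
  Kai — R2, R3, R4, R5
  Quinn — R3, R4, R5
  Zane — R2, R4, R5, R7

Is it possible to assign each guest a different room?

No

The set {Finn, Alex, Blake, Kai, Quinn, Zane} has only 5 neighbours ({R2, R3, R4, R5, R7}), so by Hall's theorem at most 7 of the 8 guests can be matched.
Hence no matching covers every guest.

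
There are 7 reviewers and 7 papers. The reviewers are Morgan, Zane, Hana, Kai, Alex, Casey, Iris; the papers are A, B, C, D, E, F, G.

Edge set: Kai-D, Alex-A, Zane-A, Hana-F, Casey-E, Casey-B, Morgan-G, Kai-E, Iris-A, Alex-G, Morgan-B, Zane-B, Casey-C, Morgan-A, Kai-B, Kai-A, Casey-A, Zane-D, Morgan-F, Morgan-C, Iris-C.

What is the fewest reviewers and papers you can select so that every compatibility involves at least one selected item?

The 7 edges Morgan–A, Zane–D, Hana–F, Kai–E, Alex–G, Casey–B, Iris–C form a matching, so any vertex cover needs at least 7 vertices (one per matched edge).
Conversely {Morgan, Zane, Hana, Kai, Alex, Casey, Iris} meets every edge and has exactly 7 vertices, so 7 is optimal.

7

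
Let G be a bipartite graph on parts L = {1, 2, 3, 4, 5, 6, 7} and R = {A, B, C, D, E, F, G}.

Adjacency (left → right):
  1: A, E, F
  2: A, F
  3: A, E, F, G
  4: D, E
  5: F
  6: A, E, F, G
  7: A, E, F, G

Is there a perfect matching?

No

The set {1, 2, 3, 5, 6, 7} has only 4 neighbours ({A, E, F, G}), so by Hall's theorem at most 5 of the 7 left vertices can be matched.
Hence no matching covers every left vertex.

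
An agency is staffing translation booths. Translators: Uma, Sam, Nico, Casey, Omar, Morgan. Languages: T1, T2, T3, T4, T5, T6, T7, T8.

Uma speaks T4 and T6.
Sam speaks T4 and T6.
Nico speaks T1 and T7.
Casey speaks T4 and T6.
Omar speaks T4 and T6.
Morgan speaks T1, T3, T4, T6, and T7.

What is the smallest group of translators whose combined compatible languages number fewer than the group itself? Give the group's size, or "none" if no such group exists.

Take S = {Uma, Sam, Casey}. Its neighbourhood is {T4, T6}, so |N(S)| = 2 < |S| = 3.
Every subset of size less than 3 has at least as many neighbours as members, so 3 is the minimum.

3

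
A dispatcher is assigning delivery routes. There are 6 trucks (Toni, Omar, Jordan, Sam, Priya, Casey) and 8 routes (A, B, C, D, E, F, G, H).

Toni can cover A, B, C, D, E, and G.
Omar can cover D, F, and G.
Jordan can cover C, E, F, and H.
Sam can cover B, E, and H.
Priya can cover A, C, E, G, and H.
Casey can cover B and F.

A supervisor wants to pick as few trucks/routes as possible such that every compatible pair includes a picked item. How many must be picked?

The 6 edges Toni–A, Omar–F, Jordan–H, Sam–E, Priya–G, Casey–B form a matching, so any vertex cover needs at least 6 vertices (one per matched edge).
Conversely {Toni, Omar, Jordan, Sam, Priya, Casey} meets every edge and has exactly 6 vertices, so 6 is optimal.

6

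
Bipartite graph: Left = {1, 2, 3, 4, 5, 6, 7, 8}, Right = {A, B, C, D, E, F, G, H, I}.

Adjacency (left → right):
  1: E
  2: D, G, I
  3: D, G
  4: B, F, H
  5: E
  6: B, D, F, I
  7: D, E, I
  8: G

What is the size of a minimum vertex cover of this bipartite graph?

{4, 6, D, E, G, I} is a vertex cover of size 6: every edge has an endpoint in this set.
No smaller cover exists because 1–E, 2–I, 3–G, 4–F, 6–B, 7–D is a matching of size 6, and a cover must include an endpoint of each of these disjoint edges (König's theorem).

6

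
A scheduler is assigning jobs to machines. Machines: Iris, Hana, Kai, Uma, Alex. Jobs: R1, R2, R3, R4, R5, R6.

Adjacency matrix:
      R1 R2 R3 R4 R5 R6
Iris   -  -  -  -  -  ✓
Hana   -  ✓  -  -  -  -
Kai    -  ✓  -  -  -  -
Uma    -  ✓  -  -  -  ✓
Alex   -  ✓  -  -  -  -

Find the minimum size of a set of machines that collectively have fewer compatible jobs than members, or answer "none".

2

Take S = {Hana, Kai}. Its neighbourhood is {R2}, so |N(S)| = 1 < |S| = 2.
No single vertex violates Hall's condition since each has at least one neighbour, so 2 is the minimum.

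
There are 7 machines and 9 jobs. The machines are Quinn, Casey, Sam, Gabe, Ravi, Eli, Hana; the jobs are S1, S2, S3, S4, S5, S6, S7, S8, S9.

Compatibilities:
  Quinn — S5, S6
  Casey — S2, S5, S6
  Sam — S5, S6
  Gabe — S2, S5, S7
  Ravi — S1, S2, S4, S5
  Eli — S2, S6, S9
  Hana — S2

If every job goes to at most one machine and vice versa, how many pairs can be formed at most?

For example, pair Quinn–S5, Casey–S2, Sam–S6, Gabe–S7, Ravi–S4, Eli–S9.
The set {Quinn, Casey, Sam, Hana} has only 3 neighbours ({S2, S5, S6}), so by Hall's theorem at most 6 of the 7 machines can be matched.

6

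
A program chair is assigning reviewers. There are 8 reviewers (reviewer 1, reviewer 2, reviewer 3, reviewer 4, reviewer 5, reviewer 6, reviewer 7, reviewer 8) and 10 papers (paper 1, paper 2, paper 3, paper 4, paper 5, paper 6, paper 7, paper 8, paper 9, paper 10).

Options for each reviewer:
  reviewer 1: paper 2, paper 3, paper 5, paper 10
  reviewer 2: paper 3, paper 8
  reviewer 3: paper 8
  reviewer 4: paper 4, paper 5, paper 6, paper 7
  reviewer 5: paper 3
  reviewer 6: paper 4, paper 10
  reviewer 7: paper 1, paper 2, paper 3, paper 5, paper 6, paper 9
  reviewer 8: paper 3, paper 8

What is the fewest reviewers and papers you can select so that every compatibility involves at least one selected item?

{reviewer 1, reviewer 4, reviewer 6, reviewer 7, paper 3, paper 8} is a vertex cover of size 6: every edge has an endpoint in this set.
No smaller cover exists because reviewer 1–paper 10, reviewer 2–paper 3, reviewer 3–paper 8, reviewer 4–paper 7, reviewer 6–paper 4, reviewer 7–paper 2 is a matching of size 6, and a cover must include an endpoint of each of these disjoint edges (König's theorem).

6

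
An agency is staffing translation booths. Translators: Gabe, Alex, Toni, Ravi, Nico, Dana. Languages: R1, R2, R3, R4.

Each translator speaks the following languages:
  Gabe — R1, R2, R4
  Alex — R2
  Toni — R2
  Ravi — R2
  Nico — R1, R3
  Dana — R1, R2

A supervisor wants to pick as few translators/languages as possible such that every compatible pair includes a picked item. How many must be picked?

The 4 edges Gabe–R4, Alex–R2, Nico–R3, Dana–R1 form a matching, so any vertex cover needs at least 4 vertices (one per matched edge).
Conversely {Gabe, Nico, Dana, R2} meets every edge and has exactly 4 vertices, so 4 is optimal.

4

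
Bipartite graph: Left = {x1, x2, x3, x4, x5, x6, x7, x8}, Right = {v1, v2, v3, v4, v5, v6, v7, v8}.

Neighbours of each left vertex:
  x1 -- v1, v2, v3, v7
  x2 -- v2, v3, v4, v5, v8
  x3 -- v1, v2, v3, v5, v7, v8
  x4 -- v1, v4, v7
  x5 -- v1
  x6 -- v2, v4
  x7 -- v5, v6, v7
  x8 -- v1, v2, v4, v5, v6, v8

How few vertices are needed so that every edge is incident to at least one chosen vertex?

The 8 edges x1–v7, x2–v5, x3–v3, x4–v4, x5–v1, x6–v2, x7–v6, x8–v8 form a matching, so any vertex cover needs at least 8 vertices (one per matched edge).
Conversely {x1, x2, x3, x4, x5, x6, x7, x8} meets every edge and has exactly 8 vertices, so 8 is optimal.

8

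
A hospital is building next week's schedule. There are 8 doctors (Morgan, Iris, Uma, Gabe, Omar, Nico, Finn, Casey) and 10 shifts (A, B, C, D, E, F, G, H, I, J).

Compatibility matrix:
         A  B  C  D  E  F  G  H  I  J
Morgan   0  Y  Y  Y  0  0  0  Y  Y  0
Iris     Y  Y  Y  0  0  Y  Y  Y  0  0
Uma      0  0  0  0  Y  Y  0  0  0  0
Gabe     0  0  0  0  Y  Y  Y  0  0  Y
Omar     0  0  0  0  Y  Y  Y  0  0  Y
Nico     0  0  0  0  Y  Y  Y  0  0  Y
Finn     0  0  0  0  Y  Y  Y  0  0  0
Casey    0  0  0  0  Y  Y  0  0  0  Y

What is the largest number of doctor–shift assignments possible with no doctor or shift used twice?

For example, pair Morgan-H, Iris-A, Uma-F, Gabe-G, Omar-J, Nico-E.
The set {Uma, Gabe, Omar, Nico, Finn, Casey} has only 4 neighbours ({E, F, G, J}), so by Hall's theorem at most 6 of the 8 doctors can be matched.

6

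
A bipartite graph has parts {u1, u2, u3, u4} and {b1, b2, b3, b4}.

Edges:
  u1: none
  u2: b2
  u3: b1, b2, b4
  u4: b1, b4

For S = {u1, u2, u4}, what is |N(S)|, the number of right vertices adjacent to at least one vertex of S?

3

The union of neighbours of {u1, u2, u4} is {b1, b2, b4}, which has 3 elements.
Since |N(S)| = 3 ≥ |S| = 3, Hall's condition holds for this subset.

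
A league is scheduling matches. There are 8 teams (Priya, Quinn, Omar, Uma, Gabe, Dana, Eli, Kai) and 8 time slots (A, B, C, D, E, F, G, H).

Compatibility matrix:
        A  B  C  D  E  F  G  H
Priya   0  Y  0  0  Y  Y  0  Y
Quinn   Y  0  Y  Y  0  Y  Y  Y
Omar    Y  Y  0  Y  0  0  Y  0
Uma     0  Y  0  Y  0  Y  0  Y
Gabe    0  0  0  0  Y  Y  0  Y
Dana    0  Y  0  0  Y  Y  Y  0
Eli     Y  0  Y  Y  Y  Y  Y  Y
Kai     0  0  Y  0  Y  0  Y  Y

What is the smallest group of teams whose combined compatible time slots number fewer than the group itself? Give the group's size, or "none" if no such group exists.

none

A matching saturating every team exists, for instance Priya→F, Quinn→C, Omar→G, Uma→D, Gabe→H, Dana→B, Eli→A, Kai→E.
By Hall's marriage theorem, this means |N(S)| ≥ |S| for every subset S, so no violating subset exists.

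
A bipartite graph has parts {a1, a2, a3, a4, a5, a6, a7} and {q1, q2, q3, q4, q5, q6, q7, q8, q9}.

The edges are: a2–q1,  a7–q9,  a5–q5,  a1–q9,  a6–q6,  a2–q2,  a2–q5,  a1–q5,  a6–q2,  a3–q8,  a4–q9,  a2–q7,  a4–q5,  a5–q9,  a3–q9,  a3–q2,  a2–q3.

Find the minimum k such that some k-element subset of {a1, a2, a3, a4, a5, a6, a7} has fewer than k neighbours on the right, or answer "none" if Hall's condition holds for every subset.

Take S = {a1, a4, a5}. Its neighbourhood is {q5, q9}, so |N(S)| = 2 < |S| = 3.
Every subset of size less than 3 has at least as many neighbours as members, so 3 is the minimum.

3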